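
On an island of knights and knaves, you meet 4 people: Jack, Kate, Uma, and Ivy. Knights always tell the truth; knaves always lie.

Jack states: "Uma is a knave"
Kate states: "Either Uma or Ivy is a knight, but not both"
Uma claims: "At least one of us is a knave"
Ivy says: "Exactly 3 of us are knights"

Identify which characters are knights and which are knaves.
Jack is a knave.
Kate is a knight.
Uma is a knight.
Ivy is a knave.

Verification:
- Jack (knave) says "Uma is a knave" - this is FALSE (a lie) because Uma is a knight.
- Kate (knight) says "Either Uma or Ivy is a knight, but not both" - this is TRUE because Uma is a knight and Ivy is a knave.
- Uma (knight) says "At least one of us is a knave" - this is TRUE because Jack and Ivy are knaves.
- Ivy (knave) says "Exactly 3 of us are knights" - this is FALSE (a lie) because there are 2 knights.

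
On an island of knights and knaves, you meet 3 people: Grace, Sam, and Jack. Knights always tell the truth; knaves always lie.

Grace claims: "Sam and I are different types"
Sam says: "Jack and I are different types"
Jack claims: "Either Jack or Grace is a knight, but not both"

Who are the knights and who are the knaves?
Grace is a knave.
Sam is a knave.
Jack is a knave.

Verification:
- Grace (knave) says "Sam and I are different types" - this is FALSE (a lie) because Grace is a knave and Sam is a knave.
- Sam (knave) says "Jack and I are different types" - this is FALSE (a lie) because Sam is a knave and Jack is a knave.
- Jack (knave) says "Either Jack or Grace is a knight, but not both" - this is FALSE (a lie) because Jack is a knave and Grace is a knave.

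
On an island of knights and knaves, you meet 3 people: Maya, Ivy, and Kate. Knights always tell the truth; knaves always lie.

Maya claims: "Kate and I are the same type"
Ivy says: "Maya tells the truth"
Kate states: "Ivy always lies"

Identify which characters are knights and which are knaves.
Maya is a knave.
Ivy is a knave.
Kate is a knight.

Verification:
- Maya (knave) says "Kate and I are the same type" - this is FALSE (a lie) because Maya is a knave and Kate is a knight.
- Ivy (knave) says "Maya tells the truth" - this is FALSE (a lie) because Maya is a knave.
- Kate (knight) says "Ivy always lies" - this is TRUE because Ivy is a knave.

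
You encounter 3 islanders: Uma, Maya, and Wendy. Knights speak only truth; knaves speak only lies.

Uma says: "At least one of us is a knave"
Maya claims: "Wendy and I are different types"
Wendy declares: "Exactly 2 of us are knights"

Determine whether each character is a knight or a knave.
Uma is a knight.
Maya is a knave.
Wendy is a knave.

Verification:
- Uma (knight) says "At least one of us is a knave" - this is TRUE because Maya and Wendy are knaves.
- Maya (knave) says "Wendy and I are different types" - this is FALSE (a lie) because Maya is a knave and Wendy is a knave.
- Wendy (knave) says "Exactly 2 of us are knights" - this is FALSE (a lie) because there are 1 knights.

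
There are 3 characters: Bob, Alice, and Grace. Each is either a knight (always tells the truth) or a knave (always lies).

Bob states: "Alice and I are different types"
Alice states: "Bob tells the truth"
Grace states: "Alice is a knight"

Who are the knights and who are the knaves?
Bob is a knave.
Alice is a knave.
Grace is a knave.

Verification:
- Bob (knave) says "Alice and I are different types" - this is FALSE (a lie) because Bob is a knave and Alice is a knave.
- Alice (knave) says "Bob tells the truth" - this is FALSE (a lie) because Bob is a knave.
- Grace (knave) says "Alice is a knight" - this is FALSE (a lie) because Alice is a knave.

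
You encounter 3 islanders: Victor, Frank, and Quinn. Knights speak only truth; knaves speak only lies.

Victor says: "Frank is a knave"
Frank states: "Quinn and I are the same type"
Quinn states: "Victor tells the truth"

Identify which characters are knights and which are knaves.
Victor is a knight.
Frank is a knave.
Quinn is a knight.

Verification:
- Victor (knight) says "Frank is a knave" - this is TRUE because Frank is a knave.
- Frank (knave) says "Quinn and I are the same type" - this is FALSE (a lie) because Frank is a knave and Quinn is a knight.
- Quinn (knight) says "Victor tells the truth" - this is TRUE because Victor is a knight.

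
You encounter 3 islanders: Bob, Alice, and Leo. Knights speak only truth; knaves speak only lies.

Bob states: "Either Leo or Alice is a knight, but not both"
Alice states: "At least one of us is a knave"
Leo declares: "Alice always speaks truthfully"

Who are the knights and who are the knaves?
Bob is a knave.
Alice is a knight.
Leo is a knight.

Verification:
- Bob (knave) says "Either Leo or Alice is a knight, but not both" - this is FALSE (a lie) because Leo is a knight and Alice is a knight.
- Alice (knight) says "At least one of us is a knave" - this is TRUE because Bob is a knave.
- Leo (knight) says "Alice always speaks truthfully" - this is TRUE because Alice is a knight.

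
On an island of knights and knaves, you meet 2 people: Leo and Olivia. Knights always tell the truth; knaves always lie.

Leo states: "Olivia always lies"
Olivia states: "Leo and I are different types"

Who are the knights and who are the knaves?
Leo is a knave.
Olivia is a knight.

Verification:
- Leo (knave) says "Olivia always lies" - this is FALSE (a lie) because Olivia is a knight.
- Olivia (knight) says "Leo and I are different types" - this is TRUE because Olivia is a knight and Leo is a knave.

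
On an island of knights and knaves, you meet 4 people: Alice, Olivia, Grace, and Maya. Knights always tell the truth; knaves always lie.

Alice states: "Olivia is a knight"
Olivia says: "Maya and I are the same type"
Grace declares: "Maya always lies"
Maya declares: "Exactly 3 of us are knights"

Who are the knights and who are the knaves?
Alice is a knight.
Olivia is a knight.
Grace is a knave.
Maya is a knight.

Verification:
- Alice (knight) says "Olivia is a knight" - this is TRUE because Olivia is a knight.
- Olivia (knight) says "Maya and I are the same type" - this is TRUE because Olivia is a knight and Maya is a knight.
- Grace (knave) says "Maya always lies" - this is FALSE (a lie) because Maya is a knight.
- Maya (knight) says "Exactly 3 of us are knights" - this is TRUE because there are 3 knights.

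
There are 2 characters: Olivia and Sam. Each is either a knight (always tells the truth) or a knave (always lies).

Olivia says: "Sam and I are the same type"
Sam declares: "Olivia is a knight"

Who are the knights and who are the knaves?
Olivia is a knight.
Sam is a knight.

Verification:
- Olivia (knight) says "Sam and I are the same type" - this is TRUE because Olivia is a knight and Sam is a knight.
- Sam (knight) says "Olivia is a knight" - this is TRUE because Olivia is a knight.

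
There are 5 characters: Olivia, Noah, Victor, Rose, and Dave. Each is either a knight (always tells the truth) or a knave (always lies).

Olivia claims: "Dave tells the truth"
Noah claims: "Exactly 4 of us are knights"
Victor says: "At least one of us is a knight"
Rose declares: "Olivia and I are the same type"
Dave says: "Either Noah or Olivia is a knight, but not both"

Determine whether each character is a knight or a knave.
Olivia is a knight.
Noah is a knave.
Victor is a knight.
Rose is a knave.
Dave is a knight.

Verification:
- Olivia (knight) says "Dave tells the truth" - this is TRUE because Dave is a knight.
- Noah (knave) says "Exactly 4 of us are knights" - this is FALSE (a lie) because there are 3 knights.
- Victor (knight) says "At least one of us is a knight" - this is TRUE because Olivia, Victor, and Dave are knights.
- Rose (knave) says "Olivia and I are the same type" - this is FALSE (a lie) because Rose is a knave and Olivia is a knight.
- Dave (knight) says "Either Noah or Olivia is a knight, but not both" - this is TRUE because Noah is a knave and Olivia is a knight.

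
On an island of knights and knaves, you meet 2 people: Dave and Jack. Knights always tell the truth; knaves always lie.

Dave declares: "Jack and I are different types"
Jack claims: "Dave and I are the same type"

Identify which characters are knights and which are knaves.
Dave is a knight.
Jack is a knave.

Verification:
- Dave (knight) says "Jack and I are different types" - this is TRUE because Dave is a knight and Jack is a knave.
- Jack (knave) says "Dave and I are the same type" - this is FALSE (a lie) because Jack is a knave and Dave is a knight.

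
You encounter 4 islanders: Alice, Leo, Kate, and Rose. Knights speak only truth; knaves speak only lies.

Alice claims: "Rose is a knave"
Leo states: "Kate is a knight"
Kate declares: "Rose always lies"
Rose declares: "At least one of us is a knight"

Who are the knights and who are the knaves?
Alice is a knave.
Leo is a knave.
Kate is a knave.
Rose is a knight.

Verification:
- Alice (knave) says "Rose is a knave" - this is FALSE (a lie) because Rose is a knight.
- Leo (knave) says "Kate is a knight" - this is FALSE (a lie) because Kate is a knave.
- Kate (knave) says "Rose always lies" - this is FALSE (a lie) because Rose is a knight.
- Rose (knight) says "At least one of us is a knight" - this is TRUE because Rose is a knight.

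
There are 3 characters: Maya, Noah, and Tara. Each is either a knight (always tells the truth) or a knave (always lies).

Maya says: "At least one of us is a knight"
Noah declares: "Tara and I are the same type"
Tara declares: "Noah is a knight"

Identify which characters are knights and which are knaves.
Maya is a knight.
Noah is a knight.
Tara is a knight.

Verification:
- Maya (knight) says "At least one of us is a knight" - this is TRUE because Maya, Noah, and Tara are knights.
- Noah (knight) says "Tara and I are the same type" - this is TRUE because Noah is a knight and Tara is a knight.
- Tara (knight) says "Noah is a knight" - this is TRUE because Noah is a knight.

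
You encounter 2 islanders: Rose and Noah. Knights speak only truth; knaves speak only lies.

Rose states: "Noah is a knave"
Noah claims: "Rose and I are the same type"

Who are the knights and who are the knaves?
Rose is a knight.
Noah is a knave.

Verification:
- Rose (knight) says "Noah is a knave" - this is TRUE because Noah is a knave.
- Noah (knave) says "Rose and I are the same type" - this is FALSE (a lie) because Noah is a knave and Rose is a knight.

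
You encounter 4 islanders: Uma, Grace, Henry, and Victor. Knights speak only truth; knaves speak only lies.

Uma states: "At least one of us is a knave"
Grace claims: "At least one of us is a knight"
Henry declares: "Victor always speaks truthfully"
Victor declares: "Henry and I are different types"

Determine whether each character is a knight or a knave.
Uma is a knight.
Grace is a knight.
Henry is a knave.
Victor is a knave.

Verification:
- Uma (knight) says "At least one of us is a knave" - this is TRUE because Henry and Victor are knaves.
- Grace (knight) says "At least one of us is a knight" - this is TRUE because Uma and Grace are knights.
- Henry (knave) says "Victor always speaks truthfully" - this is FALSE (a lie) because Victor is a knave.
- Victor (knave) says "Henry and I are different types" - this is FALSE (a lie) because Victor is a knave and Henry is a knave.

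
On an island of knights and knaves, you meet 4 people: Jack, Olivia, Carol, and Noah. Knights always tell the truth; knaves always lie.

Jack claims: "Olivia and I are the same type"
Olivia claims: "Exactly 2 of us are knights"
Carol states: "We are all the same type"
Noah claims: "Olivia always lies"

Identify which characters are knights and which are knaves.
Jack is a knight.
Olivia is a knight.
Carol is a knave.
Noah is a knave.

Verification:
- Jack (knight) says "Olivia and I are the same type" - this is TRUE because Jack is a knight and Olivia is a knight.
- Olivia (knight) says "Exactly 2 of us are knights" - this is TRUE because there are 2 knights.
- Carol (knave) says "We are all the same type" - this is FALSE (a lie) because Jack and Olivia are knights and Carol and Noah are knaves.
- Noah (knave) says "Olivia always lies" - this is FALSE (a lie) because Olivia is a knight.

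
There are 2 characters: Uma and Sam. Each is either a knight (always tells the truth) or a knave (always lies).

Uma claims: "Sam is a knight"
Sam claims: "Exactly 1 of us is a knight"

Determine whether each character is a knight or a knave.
Uma is a knave.
Sam is a knave.

Verification:
- Uma (knave) says "Sam is a knight" - this is FALSE (a lie) because Sam is a knave.
- Sam (knave) says "Exactly 1 of us is a knight" - this is FALSE (a lie) because there are 0 knights.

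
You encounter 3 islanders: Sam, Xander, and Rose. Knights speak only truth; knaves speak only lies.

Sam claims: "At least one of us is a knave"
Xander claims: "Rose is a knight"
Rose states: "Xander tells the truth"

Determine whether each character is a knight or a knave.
Sam is a knight.
Xander is a knave.
Rose is a knave.

Verification:
- Sam (knight) says "At least one of us is a knave" - this is TRUE because Xander and Rose are knaves.
- Xander (knave) says "Rose is a knight" - this is FALSE (a lie) because Rose is a knave.
- Rose (knave) says "Xander tells the truth" - this is FALSE (a lie) because Xander is a knave.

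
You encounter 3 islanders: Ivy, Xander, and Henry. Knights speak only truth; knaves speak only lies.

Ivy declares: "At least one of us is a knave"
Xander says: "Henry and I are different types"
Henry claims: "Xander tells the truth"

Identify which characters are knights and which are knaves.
Ivy is a knight.
Xander is a knave.
Henry is a knave.

Verification:
- Ivy (knight) says "At least one of us is a knave" - this is TRUE because Xander and Henry are knaves.
- Xander (knave) says "Henry and I are different types" - this is FALSE (a lie) because Xander is a knave and Henry is a knave.
- Henry (knave) says "Xander tells the truth" - this is FALSE (a lie) because Xander is a knave.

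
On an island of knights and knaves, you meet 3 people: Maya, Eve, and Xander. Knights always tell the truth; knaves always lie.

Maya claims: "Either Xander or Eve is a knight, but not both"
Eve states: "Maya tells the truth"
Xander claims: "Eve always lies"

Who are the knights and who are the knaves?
Maya is a knight.
Eve is a knight.
Xander is a knave.

Verification:
- Maya (knight) says "Either Xander or Eve is a knight, but not both" - this is TRUE because Xander is a knave and Eve is a knight.
- Eve (knight) says "Maya tells the truth" - this is TRUE because Maya is a knight.
- Xander (knave) says "Eve always lies" - this is FALSE (a lie) because Eve is a knight.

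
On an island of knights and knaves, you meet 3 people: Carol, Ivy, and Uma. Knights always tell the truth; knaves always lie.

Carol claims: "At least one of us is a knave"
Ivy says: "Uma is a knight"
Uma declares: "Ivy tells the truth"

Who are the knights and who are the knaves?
Carol is a knight.
Ivy is a knave.
Uma is a knave.

Verification:
- Carol (knight) says "At least one of us is a knave" - this is TRUE because Ivy and Uma are knaves.
- Ivy (knave) says "Uma is a knight" - this is FALSE (a lie) because Uma is a knave.
- Uma (knave) says "Ivy tells the truth" - this is FALSE (a lie) because Ivy is a knave.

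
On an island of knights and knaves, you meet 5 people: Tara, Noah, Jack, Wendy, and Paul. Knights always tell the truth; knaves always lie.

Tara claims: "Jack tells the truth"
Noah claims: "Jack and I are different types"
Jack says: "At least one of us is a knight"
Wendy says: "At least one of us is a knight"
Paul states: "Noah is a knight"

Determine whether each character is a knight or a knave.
Tara is a knave.
Noah is a knave.
Jack is a knave.
Wendy is a knave.
Paul is a knave.

Verification:
- Tara (knave) says "Jack tells the truth" - this is FALSE (a lie) because Jack is a knave.
- Noah (knave) says "Jack and I are different types" - this is FALSE (a lie) because Noah is a knave and Jack is a knave.
- Jack (knave) says "At least one of us is a knight" - this is FALSE (a lie) because no one is a knight.
- Wendy (knave) says "At least one of us is a knight" - this is FALSE (a lie) because no one is a knight.
- Paul (knave) says "Noah is a knight" - this is FALSE (a lie) because Noah is a knave.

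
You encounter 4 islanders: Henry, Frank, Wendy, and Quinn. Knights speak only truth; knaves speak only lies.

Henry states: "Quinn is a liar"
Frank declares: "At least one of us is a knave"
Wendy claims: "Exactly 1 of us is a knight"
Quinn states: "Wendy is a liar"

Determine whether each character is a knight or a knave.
Henry is a knave.
Frank is a knight.
Wendy is a knave.
Quinn is a knight.

Verification:
- Henry (knave) says "Quinn is a liar" - this is FALSE (a lie) because Quinn is a knight.
- Frank (knight) says "At least one of us is a knave" - this is TRUE because Henry and Wendy are knaves.
- Wendy (knave) says "Exactly 1 of us is a knight" - this is FALSE (a lie) because there are 2 knights.
- Quinn (knight) says "Wendy is a liar" - this is TRUE because Wendy is a knave.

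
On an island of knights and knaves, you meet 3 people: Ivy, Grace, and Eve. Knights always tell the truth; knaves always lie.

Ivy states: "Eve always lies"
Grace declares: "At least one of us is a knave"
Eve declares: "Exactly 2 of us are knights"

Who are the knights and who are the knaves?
Ivy is a knave.
Grace is a knight.
Eve is a knight.

Verification:
- Ivy (knave) says "Eve always lies" - this is FALSE (a lie) because Eve is a knight.
- Grace (knight) says "At least one of us is a knave" - this is TRUE because Ivy is a knave.
- Eve (knight) says "Exactly 2 of us are knights" - this is TRUE because there are 2 knights.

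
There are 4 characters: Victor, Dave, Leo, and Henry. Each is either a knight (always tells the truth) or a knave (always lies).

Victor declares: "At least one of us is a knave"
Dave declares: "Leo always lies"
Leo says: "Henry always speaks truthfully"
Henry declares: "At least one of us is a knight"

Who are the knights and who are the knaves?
Victor is a knight.
Dave is a knave.
Leo is a knight.
Henry is a knight.

Verification:
- Victor (knight) says "At least one of us is a knave" - this is TRUE because Dave is a knave.
- Dave (knave) says "Leo always lies" - this is FALSE (a lie) because Leo is a knight.
- Leo (knight) says "Henry always speaks truthfully" - this is TRUE because Henry is a knight.
- Henry (knight) says "At least one of us is a knight" - this is TRUE because Victor, Leo, and Henry are knights.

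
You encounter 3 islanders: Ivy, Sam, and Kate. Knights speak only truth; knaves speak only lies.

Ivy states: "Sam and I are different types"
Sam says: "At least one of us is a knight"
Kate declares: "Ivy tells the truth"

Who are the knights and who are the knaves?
Ivy is a knave.
Sam is a knave.
Kate is a knave.

Verification:
- Ivy (knave) says "Sam and I are different types" - this is FALSE (a lie) because Ivy is a knave and Sam is a knave.
- Sam (knave) says "At least one of us is a knight" - this is FALSE (a lie) because no one is a knight.
- Kate (knave) says "Ivy tells the truth" - this is FALSE (a lie) because Ivy is a knave.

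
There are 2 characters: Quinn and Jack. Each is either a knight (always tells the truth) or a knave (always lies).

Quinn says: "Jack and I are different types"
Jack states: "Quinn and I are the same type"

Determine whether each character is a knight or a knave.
Quinn is a knight.
Jack is a knave.

Verification:
- Quinn (knight) says "Jack and I are different types" - this is TRUE because Quinn is a knight and Jack is a knave.
- Jack (knave) says "Quinn and I are the same type" - this is FALSE (a lie) because Jack is a knave and Quinn is a knight.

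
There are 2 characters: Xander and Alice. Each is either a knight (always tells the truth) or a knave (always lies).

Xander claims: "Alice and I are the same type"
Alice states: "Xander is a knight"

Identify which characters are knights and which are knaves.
Xander is a knight.
Alice is a knight.

Verification:
- Xander (knight) says "Alice and I are the same type" - this is TRUE because Xander is a knight and Alice is a knight.
- Alice (knight) says "Xander is a knight" - this is TRUE because Xander is a knight.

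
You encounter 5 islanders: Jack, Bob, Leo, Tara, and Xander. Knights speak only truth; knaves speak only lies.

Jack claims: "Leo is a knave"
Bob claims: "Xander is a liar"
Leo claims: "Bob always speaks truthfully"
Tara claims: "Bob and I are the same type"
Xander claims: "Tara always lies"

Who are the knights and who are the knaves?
Jack is a knave.
Bob is a knight.
Leo is a knight.
Tara is a knight.
Xander is a knave.

Verification:
- Jack (knave) says "Leo is a knave" - this is FALSE (a lie) because Leo is a knight.
- Bob (knight) says "Xander is a liar" - this is TRUE because Xander is a knave.
- Leo (knight) says "Bob always speaks truthfully" - this is TRUE because Bob is a knight.
- Tara (knight) says "Bob and I are the same type" - this is TRUE because Tara is a knight and Bob is a knight.
- Xander (knave) says "Tara always lies" - this is FALSE (a lie) because Tara is a knight.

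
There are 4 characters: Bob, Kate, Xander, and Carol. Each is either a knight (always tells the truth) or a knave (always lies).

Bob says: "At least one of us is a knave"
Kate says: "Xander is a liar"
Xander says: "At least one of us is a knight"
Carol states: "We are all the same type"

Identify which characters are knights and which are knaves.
Bob is a knight.
Kate is a knave.
Xander is a knight.
Carol is a knave.

Verification:
- Bob (knight) says "At least one of us is a knave" - this is TRUE because Kate and Carol are knaves.
- Kate (knave) says "Xander is a liar" - this is FALSE (a lie) because Xander is a knight.
- Xander (knight) says "At least one of us is a knight" - this is TRUE because Bob and Xander are knights.
- Carol (knave) says "We are all the same type" - this is FALSE (a lie) because Bob and Xander are knights and Kate and Carol are knaves.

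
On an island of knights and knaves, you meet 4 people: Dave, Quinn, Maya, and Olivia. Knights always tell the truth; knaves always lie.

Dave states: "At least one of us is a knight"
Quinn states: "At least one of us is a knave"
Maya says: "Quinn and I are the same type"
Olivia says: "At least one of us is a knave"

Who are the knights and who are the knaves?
Dave is a knight.
Quinn is a knight.
Maya is a knave.
Olivia is a knight.

Verification:
- Dave (knight) says "At least one of us is a knight" - this is TRUE because Dave, Quinn, and Olivia are knights.
- Quinn (knight) says "At least one of us is a knave" - this is TRUE because Maya is a knave.
- Maya (knave) says "Quinn and I are the same type" - this is FALSE (a lie) because Maya is a knave and Quinn is a knight.
- Olivia (knight) says "At least one of us is a knave" - this is TRUE because Maya is a knave.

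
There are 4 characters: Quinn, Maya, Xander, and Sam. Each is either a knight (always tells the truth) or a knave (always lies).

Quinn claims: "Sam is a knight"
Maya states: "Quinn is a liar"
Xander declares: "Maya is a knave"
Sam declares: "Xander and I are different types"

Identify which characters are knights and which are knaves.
Quinn is a knave.
Maya is a knight.
Xander is a knave.
Sam is a knave.

Verification:
- Quinn (knave) says "Sam is a knight" - this is FALSE (a lie) because Sam is a knave.
- Maya (knight) says "Quinn is a liar" - this is TRUE because Quinn is a knave.
- Xander (knave) says "Maya is a knave" - this is FALSE (a lie) because Maya is a knight.
- Sam (knave) says "Xander and I are different types" - this is FALSE (a lie) because Sam is a knave and Xander is a knave.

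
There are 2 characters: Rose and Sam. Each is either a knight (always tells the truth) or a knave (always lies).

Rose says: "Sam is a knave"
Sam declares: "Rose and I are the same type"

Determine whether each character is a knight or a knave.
Rose is a knight.
Sam is a knave.

Verification:
- Rose (knight) says "Sam is a knave" - this is TRUE because Sam is a knave.
- Sam (knave) says "Rose and I are the same type" - this is FALSE (a lie) because Sam is a knave and Rose is a knight.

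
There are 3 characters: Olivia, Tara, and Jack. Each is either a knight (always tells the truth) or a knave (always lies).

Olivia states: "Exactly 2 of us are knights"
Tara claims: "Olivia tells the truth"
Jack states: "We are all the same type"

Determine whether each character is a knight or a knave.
Olivia is a knight.
Tara is a knight.
Jack is a knave.

Verification:
- Olivia (knight) says "Exactly 2 of us are knights" - this is TRUE because there are 2 knights.
- Tara (knight) says "Olivia tells the truth" - this is TRUE because Olivia is a knight.
- Jack (knave) says "We are all the same type" - this is FALSE (a lie) because Olivia and Tara are knights and Jack is a knave.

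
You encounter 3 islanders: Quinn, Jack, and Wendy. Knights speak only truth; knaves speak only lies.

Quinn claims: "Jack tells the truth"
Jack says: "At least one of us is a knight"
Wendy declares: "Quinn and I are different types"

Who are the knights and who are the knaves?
Quinn is a knave.
Jack is a knave.
Wendy is a knave.

Verification:
- Quinn (knave) says "Jack tells the truth" - this is FALSE (a lie) because Jack is a knave.
- Jack (knave) says "At least one of us is a knight" - this is FALSE (a lie) because no one is a knight.
- Wendy (knave) says "Quinn and I are different types" - this is FALSE (a lie) because Wendy is a knave and Quinn is a knave.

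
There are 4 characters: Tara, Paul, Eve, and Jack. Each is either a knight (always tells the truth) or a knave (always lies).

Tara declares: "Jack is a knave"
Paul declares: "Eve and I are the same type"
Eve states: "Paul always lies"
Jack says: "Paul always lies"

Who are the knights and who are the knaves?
Tara is a knave.
Paul is a knave.
Eve is a knight.
Jack is a knight.

Verification:
- Tara (knave) says "Jack is a knave" - this is FALSE (a lie) because Jack is a knight.
- Paul (knave) says "Eve and I are the same type" - this is FALSE (a lie) because Paul is a knave and Eve is a knight.
- Eve (knight) says "Paul always lies" - this is TRUE because Paul is a knave.
- Jack (knight) says "Paul always lies" - this is TRUE because Paul is a knave.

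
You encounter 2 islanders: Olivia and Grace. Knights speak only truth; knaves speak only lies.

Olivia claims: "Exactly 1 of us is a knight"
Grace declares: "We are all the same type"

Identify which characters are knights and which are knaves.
Olivia is a knight.
Grace is a knave.

Verification:
- Olivia (knight) says "Exactly 1 of us is a knight" - this is TRUE because there are 1 knights.
- Grace (knave) says "We are all the same type" - this is FALSE (a lie) because Olivia is a knight and Grace is a knave.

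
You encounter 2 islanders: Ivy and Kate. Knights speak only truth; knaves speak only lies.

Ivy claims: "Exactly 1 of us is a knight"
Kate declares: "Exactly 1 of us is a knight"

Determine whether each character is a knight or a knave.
Ivy is a knave.
Kate is a knave.

Verification:
- Ivy (knave) says "Exactly 1 of us is a knight" - this is FALSE (a lie) because there are 0 knights.
- Kate (knave) says "Exactly 1 of us is a knight" - this is FALSE (a lie) because there are 0 knights.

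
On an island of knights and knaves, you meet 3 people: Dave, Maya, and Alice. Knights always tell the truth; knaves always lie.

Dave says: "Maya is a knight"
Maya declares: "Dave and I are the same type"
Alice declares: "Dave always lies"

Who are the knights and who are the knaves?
Dave is a knight.
Maya is a knight.
Alice is a knave.

Verification:
- Dave (knight) says "Maya is a knight" - this is TRUE because Maya is a knight.
- Maya (knight) says "Dave and I are the same type" - this is TRUE because Maya is a knight and Dave is a knight.
- Alice (knave) says "Dave always lies" - this is FALSE (a lie) because Dave is a knight.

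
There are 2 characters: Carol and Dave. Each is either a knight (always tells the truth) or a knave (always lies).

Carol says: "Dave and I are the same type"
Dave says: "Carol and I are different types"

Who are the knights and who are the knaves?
Carol is a knave.
Dave is a knight.

Verification:
- Carol (knave) says "Dave and I are the same type" - this is FALSE (a lie) because Carol is a knave and Dave is a knight.
- Dave (knight) says "Carol and I are different types" - this is TRUE because Dave is a knight and Carol is a knave.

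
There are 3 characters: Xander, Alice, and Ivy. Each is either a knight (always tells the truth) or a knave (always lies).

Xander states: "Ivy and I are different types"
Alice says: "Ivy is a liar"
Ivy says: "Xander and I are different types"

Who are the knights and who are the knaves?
Xander is a knave.
Alice is a knight.
Ivy is a knave.

Verification:
- Xander (knave) says "Ivy and I are different types" - this is FALSE (a lie) because Xander is a knave and Ivy is a knave.
- Alice (knight) says "Ivy is a liar" - this is TRUE because Ivy is a knave.
- Ivy (knave) says "Xander and I are different types" - this is FALSE (a lie) because Ivy is a knave and Xander is a knave.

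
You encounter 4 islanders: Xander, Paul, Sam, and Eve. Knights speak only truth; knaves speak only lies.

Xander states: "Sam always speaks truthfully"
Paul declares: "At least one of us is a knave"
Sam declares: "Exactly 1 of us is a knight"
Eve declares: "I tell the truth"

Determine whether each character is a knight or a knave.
Xander is a knave.
Paul is a knight.
Sam is a knave.
Eve is a knight.

Verification:
- Xander (knave) says "Sam always speaks truthfully" - this is FALSE (a lie) because Sam is a knave.
- Paul (knight) says "At least one of us is a knave" - this is TRUE because Xander and Sam are knaves.
- Sam (knave) says "Exactly 1 of us is a knight" - this is FALSE (a lie) because there are 2 knights.
- Eve (knight) says "I tell the truth" - this is TRUE because Eve is a knight.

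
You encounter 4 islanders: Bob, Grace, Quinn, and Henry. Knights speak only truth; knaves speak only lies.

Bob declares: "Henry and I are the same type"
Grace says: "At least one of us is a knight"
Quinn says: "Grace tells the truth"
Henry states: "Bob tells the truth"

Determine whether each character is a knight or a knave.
Bob is a knight.
Grace is a knight.
Quinn is a knight.
Henry is a knight.

Verification:
- Bob (knight) says "Henry and I are the same type" - this is TRUE because Bob is a knight and Henry is a knight.
- Grace (knight) says "At least one of us is a knight" - this is TRUE because Bob, Grace, Quinn, and Henry are knights.
- Quinn (knight) says "Grace tells the truth" - this is TRUE because Grace is a knight.
- Henry (knight) says "Bob tells the truth" - this is TRUE because Bob is a knight.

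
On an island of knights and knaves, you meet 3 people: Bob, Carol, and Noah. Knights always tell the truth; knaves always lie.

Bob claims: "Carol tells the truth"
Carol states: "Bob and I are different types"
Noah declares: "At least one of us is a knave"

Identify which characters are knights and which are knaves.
Bob is a knave.
Carol is a knave.
Noah is a knight.

Verification:
- Bob (knave) says "Carol tells the truth" - this is FALSE (a lie) because Carol is a knave.
- Carol (knave) says "Bob and I are different types" - this is FALSE (a lie) because Carol is a knave and Bob is a knave.
- Noah (knight) says "At least one of us is a knave" - this is TRUE because Bob and Carol are knaves.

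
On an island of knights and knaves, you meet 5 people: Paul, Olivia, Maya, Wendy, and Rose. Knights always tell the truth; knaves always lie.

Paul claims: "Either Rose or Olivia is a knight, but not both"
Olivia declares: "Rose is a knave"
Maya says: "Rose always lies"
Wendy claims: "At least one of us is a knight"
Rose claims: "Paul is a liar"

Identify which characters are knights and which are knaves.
Paul is a knight.
Olivia is a knight.
Maya is a knight.
Wendy is a knight.
Rose is a knave.

Verification:
- Paul (knight) says "Either Rose or Olivia is a knight, but not both" - this is TRUE because Rose is a knave and Olivia is a knight.
- Olivia (knight) says "Rose is a knave" - this is TRUE because Rose is a knave.
- Maya (knight) says "Rose always lies" - this is TRUE because Rose is a knave.
- Wendy (knight) says "At least one of us is a knight" - this is TRUE because Paul, Olivia, Maya, and Wendy are knights.
- Rose (knave) says "Paul is a liar" - this is FALSE (a lie) because Paul is a knight.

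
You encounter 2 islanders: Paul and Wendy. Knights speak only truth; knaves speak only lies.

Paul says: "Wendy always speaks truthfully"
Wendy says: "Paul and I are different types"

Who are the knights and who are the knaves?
Paul is a knave.
Wendy is a knave.

Verification:
- Paul (knave) says "Wendy always speaks truthfully" - this is FALSE (a lie) because Wendy is a knave.
- Wendy (knave) says "Paul and I are different types" - this is FALSE (a lie) because Wendy is a knave and Paul is a knave.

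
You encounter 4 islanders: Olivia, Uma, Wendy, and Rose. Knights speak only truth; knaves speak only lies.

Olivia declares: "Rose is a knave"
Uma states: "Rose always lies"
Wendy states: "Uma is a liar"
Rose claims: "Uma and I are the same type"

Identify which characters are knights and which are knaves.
Olivia is a knight.
Uma is a knight.
Wendy is a knave.
Rose is a knave.

Verification:
- Olivia (knight) says "Rose is a knave" - this is TRUE because Rose is a knave.
- Uma (knight) says "Rose always lies" - this is TRUE because Rose is a knave.
- Wendy (knave) says "Uma is a liar" - this is FALSE (a lie) because Uma is a knight.
- Rose (knave) says "Uma and I are the same type" - this is FALSE (a lie) because Rose is a knave and Uma is a knight.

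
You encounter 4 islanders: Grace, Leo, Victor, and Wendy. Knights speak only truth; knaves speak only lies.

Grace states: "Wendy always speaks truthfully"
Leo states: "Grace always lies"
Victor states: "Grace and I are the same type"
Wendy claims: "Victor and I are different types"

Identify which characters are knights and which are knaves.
Grace is a knight.
Leo is a knave.
Victor is a knave.
Wendy is a knight.

Verification:
- Grace (knight) says "Wendy always speaks truthfully" - this is TRUE because Wendy is a knight.
- Leo (knave) says "Grace always lies" - this is FALSE (a lie) because Grace is a knight.
- Victor (knave) says "Grace and I are the same type" - this is FALSE (a lie) because Victor is a knave and Grace is a knight.
- Wendy (knight) says "Victor and I are different types" - this is TRUE because Wendy is a knight and Victor is a knave.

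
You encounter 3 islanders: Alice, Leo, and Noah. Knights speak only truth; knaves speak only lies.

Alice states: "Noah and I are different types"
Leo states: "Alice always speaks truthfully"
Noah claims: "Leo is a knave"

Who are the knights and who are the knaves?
Alice is a knight.
Leo is a knight.
Noah is a knave.

Verification:
- Alice (knight) says "Noah and I are different types" - this is TRUE because Alice is a knight and Noah is a knave.
- Leo (knight) says "Alice always speaks truthfully" - this is TRUE because Alice is a knight.
- Noah (knave) says "Leo is a knave" - this is FALSE (a lie) because Leo is a knight.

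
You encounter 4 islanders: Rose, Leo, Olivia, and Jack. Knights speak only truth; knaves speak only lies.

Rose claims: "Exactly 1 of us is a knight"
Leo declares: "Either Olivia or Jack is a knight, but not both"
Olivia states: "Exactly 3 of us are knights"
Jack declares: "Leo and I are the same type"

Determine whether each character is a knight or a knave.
Rose is a knave.
Leo is a knight.
Olivia is a knave.
Jack is a knight.

Verification:
- Rose (knave) says "Exactly 1 of us is a knight" - this is FALSE (a lie) because there are 2 knights.
- Leo (knight) says "Either Olivia or Jack is a knight, but not both" - this is TRUE because Olivia is a knave and Jack is a knight.
- Olivia (knave) says "Exactly 3 of us are knights" - this is FALSE (a lie) because there are 2 knights.
- Jack (knight) says "Leo and I are the same type" - this is TRUE because Jack is a knight and Leo is a knight.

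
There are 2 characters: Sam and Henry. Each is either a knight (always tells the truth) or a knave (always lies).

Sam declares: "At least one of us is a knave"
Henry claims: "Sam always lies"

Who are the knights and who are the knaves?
Sam is a knight.
Henry is a knave.

Verification:
- Sam (knight) says "At least one of us is a knave" - this is TRUE because Henry is a knave.
- Henry (knave) says "Sam always lies" - this is FALSE (a lie) because Sam is a knight.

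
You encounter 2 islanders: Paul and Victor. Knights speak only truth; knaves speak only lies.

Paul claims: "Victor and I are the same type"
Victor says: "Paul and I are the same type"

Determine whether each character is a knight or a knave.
Paul is a knight.
Victor is a knight.

Verification:
- Paul (knight) says "Victor and I are the same type" - this is TRUE because Paul is a knight and Victor is a knight.
- Victor (knight) says "Paul and I are the same type" - this is TRUE because Victor is a knight and Paul is a knight.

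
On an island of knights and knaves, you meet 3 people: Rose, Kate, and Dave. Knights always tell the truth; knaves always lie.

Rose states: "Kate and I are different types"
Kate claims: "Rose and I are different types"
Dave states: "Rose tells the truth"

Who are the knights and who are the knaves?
Rose is a knave.
Kate is a knave.
Dave is a knave.

Verification:
- Rose (knave) says "Kate and I are different types" - this is FALSE (a lie) because Rose is a knave and Kate is a knave.
- Kate (knave) says "Rose and I are different types" - this is FALSE (a lie) because Kate is a knave and Rose is a knave.
- Dave (knave) says "Rose tells the truth" - this is FALSE (a lie) because Rose is a knave.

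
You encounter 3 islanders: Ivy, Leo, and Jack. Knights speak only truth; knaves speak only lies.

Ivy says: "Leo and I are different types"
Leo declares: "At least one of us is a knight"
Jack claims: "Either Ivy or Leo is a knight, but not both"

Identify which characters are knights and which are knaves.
Ivy is a knave.
Leo is a knave.
Jack is a knave.

Verification:
- Ivy (knave) says "Leo and I are different types" - this is FALSE (a lie) because Ivy is a knave and Leo is a knave.
- Leo (knave) says "At least one of us is a knight" - this is FALSE (a lie) because no one is a knight.
- Jack (knave) says "Either Ivy or Leo is a knight, but not both" - this is FALSE (a lie) because Ivy is a knave and Leo is a knave.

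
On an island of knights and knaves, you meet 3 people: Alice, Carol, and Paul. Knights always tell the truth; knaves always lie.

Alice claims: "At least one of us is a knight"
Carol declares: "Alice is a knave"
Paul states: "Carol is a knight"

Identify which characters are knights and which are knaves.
Alice is a knight.
Carol is a knave.
Paul is a knave.

Verification:
- Alice (knight) says "At least one of us is a knight" - this is TRUE because Alice is a knight.
- Carol (knave) says "Alice is a knave" - this is FALSE (a lie) because Alice is a knight.
- Paul (knave) says "Carol is a knight" - this is FALSE (a lie) because Carol is a knave.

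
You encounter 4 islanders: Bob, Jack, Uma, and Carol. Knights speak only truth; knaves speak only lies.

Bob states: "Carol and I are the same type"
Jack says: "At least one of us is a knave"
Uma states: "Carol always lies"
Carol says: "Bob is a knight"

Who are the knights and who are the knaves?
Bob is a knight.
Jack is a knight.
Uma is a knave.
Carol is a knight.

Verification:
- Bob (knight) says "Carol and I are the same type" - this is TRUE because Bob is a knight and Carol is a knight.
- Jack (knight) says "At least one of us is a knave" - this is TRUE because Uma is a knave.
- Uma (knave) says "Carol always lies" - this is FALSE (a lie) because Carol is a knight.
- Carol (knight) says "Bob is a knight" - this is TRUE because Bob is a knight.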